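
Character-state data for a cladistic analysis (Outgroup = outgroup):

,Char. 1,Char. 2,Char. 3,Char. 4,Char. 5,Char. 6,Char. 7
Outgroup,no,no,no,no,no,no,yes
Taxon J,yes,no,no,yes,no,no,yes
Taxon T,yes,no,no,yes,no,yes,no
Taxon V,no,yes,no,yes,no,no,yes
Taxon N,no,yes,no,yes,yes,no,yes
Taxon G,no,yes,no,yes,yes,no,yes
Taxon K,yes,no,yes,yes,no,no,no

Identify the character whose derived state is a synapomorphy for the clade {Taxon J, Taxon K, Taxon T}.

Character polarity is set by the outgroup: the derived state is whichever differs from the outgroup's state, so for Char. 7 the derived state is 'no', and for the remaining characters it is 'yes'.
Only Taxon J, Taxon K, and Taxon T show the derived state 'yes' for Char. 1, supporting them as a clade.
Only Taxon G, Taxon N, and Taxon V show the derived state 'yes' for Char. 2, supporting them as a clade.
Char. 3 (derived state 'yes') is unique to Taxon K (autapomorphy; uninformative for grouping).
Char. 4 (derived state 'yes') is shared by all ingroup taxa — unites the whole ingroup.
Only Taxon G and Taxon N show the derived state 'yes' for Char. 5, supporting them as a clade.
Char. 6 (derived state 'yes') is unique to Taxon T (autapomorphy; uninformative for grouping).
Only Taxon K and Taxon T show the derived state 'no' for Char. 7, supporting them as a clade.
Most parsimonious ingroup topology: ((Taxon J,(Taxon T,Taxon K)),(Taxon V,(Taxon N,Taxon G))).
The clade {Taxon J, Taxon K, Taxon T} is supported by Char. 1: its derived state 'yes' occurs in exactly those taxa and in no other taxon (including the outgroup).

Char. 1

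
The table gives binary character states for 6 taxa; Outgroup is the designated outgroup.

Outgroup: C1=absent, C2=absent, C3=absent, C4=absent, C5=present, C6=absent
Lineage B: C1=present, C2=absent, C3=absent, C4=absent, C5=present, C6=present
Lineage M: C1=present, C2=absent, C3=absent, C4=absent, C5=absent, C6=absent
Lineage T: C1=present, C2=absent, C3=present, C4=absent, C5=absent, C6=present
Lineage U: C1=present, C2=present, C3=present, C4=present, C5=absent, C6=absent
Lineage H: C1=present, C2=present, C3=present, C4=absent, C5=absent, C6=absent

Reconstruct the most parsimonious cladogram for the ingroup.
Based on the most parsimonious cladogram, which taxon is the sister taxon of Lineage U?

Lineage H

Character polarity is set by the outgroup: the derived state is whichever differs from the outgroup's state, so for C5 the derived state is 'absent', and for the remaining characters it is 'present'.
C1 (derived state 'present') is shared by all ingroup taxa — unites the whole ingroup.
C2 (derived state 'present') is shared by Lineage H and Lineage U — a synapomorphy uniting that clade.
Only Lineage H, Lineage T, and Lineage U show the derived state 'present' for C3, supporting them as a clade.
C4 (derived state 'present') is unique to Lineage U (autapomorphy; uninformative for grouping).
C5 (derived state 'absent') is shared by Lineage H, Lineage M, Lineage T, and Lineage U — a synapomorphy uniting that clade.
C6 groups Lineage B and Lineage T, which is incompatible with the clades supported by the remaining characters; treating it as convergent (homoplasy) costs fewer steps than any alternative tree.
Most parsimonious ingroup topology: (Lineage B,(Lineage M,(Lineage T,(Lineage U,Lineage H)))).
Lineage U and Lineage H form a cherry on this tree, so they are sister taxa.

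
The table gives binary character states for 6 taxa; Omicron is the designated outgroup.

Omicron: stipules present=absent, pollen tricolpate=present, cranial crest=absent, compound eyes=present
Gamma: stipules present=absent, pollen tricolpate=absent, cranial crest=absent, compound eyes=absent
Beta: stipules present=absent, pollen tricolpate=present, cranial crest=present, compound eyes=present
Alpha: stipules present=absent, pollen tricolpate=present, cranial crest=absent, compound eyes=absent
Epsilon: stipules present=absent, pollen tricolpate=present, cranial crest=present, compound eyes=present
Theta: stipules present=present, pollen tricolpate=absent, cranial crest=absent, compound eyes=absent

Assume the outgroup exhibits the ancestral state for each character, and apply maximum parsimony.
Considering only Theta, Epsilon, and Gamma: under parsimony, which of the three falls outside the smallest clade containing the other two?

Character polarity is set by the outgroup: the derived state is whichever differs from the outgroup's state, so for pollen tricolpate, compound eyes the derived state is 'absent', and for the remaining characters it is 'present'.
stipules present: derived state 'present' in Theta only — an autapomorphy, so it tells us nothing about relationships among taxa.
pollen tricolpate (derived state 'absent') is shared by Gamma and Theta — a synapomorphy uniting that clade.
Only Beta and Epsilon show the derived state 'present' for cranial crest, supporting them as a clade.
Only Alpha, Gamma, and Theta show the derived state 'absent' for compound eyes, supporting them as a clade.
Most parsimonious ingroup topology: (((Gamma,Theta),Alpha),(Beta,Epsilon)).
Theta and Gamma share a more recent common ancestor with each other than either does with Epsilon, so Epsilon is the least closely related of the three.

Epsilon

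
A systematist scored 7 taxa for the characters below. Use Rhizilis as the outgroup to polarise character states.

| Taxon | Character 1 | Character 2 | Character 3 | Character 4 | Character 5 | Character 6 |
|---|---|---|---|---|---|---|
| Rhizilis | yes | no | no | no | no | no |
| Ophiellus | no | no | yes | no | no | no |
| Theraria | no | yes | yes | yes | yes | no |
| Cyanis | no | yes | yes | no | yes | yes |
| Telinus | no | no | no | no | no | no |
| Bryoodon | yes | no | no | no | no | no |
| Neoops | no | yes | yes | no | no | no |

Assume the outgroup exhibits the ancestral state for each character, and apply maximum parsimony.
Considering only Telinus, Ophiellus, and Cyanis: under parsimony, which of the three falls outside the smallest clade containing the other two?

Character polarity is set by the outgroup: the derived state is whichever differs from the outgroup's state, so for Character 1 the derived state is 'no', and for the remaining characters it is 'yes'.
Character 1: derived state 'no' in Cyanis, Neoops, Ophiellus, Telinus, and Theraria only — synapomorphy for {Cyanis, Neoops, Ophiellus, Telinus, Theraria}.
Character 2: derived state 'yes' in Cyanis, Neoops, and Theraria only — synapomorphy for {Cyanis, Neoops, Theraria}.
Character 3 (derived state 'yes') is shared by Cyanis, Neoops, Ophiellus, and Theraria — a synapomorphy uniting that clade.
Character 4: derived state 'yes' in Theraria only — an autapomorphy, so it tells us nothing about relationships among taxa.
Character 5 (derived state 'yes') is shared by Cyanis and Theraria — a synapomorphy uniting that clade.
Character 6 (derived state 'yes') is unique to Cyanis (autapomorphy; uninformative for grouping).
Most parsimonious ingroup topology: (((Ophiellus,((Theraria,Cyanis),Neoops)),Telinus),Bryoodon).
Cyanis and Ophiellus share a more recent common ancestor with each other than either does with Telinus, so Telinus is the least closely related of the three.

Telinus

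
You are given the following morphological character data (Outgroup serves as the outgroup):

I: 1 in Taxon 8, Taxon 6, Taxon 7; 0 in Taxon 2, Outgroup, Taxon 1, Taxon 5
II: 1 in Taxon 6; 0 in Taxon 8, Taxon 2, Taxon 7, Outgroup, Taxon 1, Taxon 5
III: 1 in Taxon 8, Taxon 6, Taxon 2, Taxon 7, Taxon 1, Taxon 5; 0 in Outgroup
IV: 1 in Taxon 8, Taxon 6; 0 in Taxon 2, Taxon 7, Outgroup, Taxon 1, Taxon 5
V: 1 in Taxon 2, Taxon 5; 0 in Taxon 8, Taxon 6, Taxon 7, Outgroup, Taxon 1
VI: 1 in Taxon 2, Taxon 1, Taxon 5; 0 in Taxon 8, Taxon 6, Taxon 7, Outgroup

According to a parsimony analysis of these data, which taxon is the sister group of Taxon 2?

The outgroup has state '0' for every character, so '1' is the derived state throughout.
Only Taxon 6, Taxon 7, and Taxon 8 show the derived state '1' for I, supporting them as a clade.
II (derived state '1') is unique to Taxon 6 (autapomorphy; uninformative for grouping).
III (derived state '1') is shared by all ingroup taxa — unites the whole ingroup.
IV (derived state '1') is shared by Taxon 6 and Taxon 8 — a synapomorphy uniting that clade.
V: derived state '1' in Taxon 2 and Taxon 5 only — synapomorphy for {Taxon 2, Taxon 5}.
VI: derived state '1' in Taxon 1, Taxon 2, and Taxon 5 only — synapomorphy for {Taxon 1, Taxon 2, Taxon 5}.
Most parsimonious ingroup topology: (((Taxon 2,Taxon 5),Taxon 1),(Taxon 7,(Taxon 8,Taxon 6))).
Taxon 2 and Taxon 5 form a cherry on this tree, so they are sister taxa.

Taxon 5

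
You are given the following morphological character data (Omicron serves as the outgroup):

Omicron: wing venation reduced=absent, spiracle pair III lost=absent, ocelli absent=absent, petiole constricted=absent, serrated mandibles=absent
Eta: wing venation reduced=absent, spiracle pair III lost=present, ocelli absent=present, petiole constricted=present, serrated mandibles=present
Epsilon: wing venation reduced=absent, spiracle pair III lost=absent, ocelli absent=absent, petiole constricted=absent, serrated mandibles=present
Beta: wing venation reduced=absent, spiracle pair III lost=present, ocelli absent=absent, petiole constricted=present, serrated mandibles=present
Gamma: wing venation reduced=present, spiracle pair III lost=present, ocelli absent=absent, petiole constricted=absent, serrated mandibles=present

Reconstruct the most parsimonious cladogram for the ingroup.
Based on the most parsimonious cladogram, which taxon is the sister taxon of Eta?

The outgroup has state 'absent' for every character, so 'present' is the derived state throughout.
wing venation reduced: derived state 'present' in Gamma only — an autapomorphy, so it tells us nothing about relationships among taxa.
Only Beta, Eta, and Gamma show the derived state 'present' for spiracle pair III lost, supporting them as a clade.
ocelli absent: derived state 'present' in Eta only — an autapomorphy, so it tells us nothing about relationships among taxa.
petiole constricted: derived state 'present' in Beta and Eta only — synapomorphy for {Beta, Eta}.
All ingroup taxa share the derived state 'present' for serrated mandibles; it defines the ingroup but does not resolve relationships within it.
Most parsimonious ingroup topology: (((Eta,Beta),Gamma),Epsilon).
Eta and Beta form a cherry on this tree, so they are sister taxa.

Beta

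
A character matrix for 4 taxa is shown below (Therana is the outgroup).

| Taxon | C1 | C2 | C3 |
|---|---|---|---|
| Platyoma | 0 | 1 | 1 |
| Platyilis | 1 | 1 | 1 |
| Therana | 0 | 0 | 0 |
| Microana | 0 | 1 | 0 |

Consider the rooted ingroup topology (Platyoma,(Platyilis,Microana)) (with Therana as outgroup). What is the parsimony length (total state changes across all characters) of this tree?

4

Map each character onto (Platyoma,(Platyilis,Microana)) (rooted by Therana) and count the minimum state changes it requires (Fitch parsimony):
C1: 1; C2: 1; C3: 2.
Total tree length = 4.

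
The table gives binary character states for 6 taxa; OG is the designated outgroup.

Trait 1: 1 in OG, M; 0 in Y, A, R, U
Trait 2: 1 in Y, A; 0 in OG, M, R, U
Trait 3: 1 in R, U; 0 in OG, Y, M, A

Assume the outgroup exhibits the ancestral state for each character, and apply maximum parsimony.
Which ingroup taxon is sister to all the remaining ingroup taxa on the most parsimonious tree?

Character polarity is set by the outgroup: the derived state is whichever differs from the outgroup's state, so for Trait 1 the derived state is '0', and for the remaining characters it is '1'.
Trait 1 (derived state '0') is shared by A, R, U, and Y — a synapomorphy uniting that clade.
Trait 2: derived state '1' in A and Y only — synapomorphy for {A, Y}.
Trait 3 (derived state '1') is shared by R and U — a synapomorphy uniting that clade.
Most parsimonious ingroup topology: (((Y,A),(R,U)),M).
M is sister to the clade containing all other ingroup taxa, so it is the earliest-diverging (most basal) ingroup lineage.

M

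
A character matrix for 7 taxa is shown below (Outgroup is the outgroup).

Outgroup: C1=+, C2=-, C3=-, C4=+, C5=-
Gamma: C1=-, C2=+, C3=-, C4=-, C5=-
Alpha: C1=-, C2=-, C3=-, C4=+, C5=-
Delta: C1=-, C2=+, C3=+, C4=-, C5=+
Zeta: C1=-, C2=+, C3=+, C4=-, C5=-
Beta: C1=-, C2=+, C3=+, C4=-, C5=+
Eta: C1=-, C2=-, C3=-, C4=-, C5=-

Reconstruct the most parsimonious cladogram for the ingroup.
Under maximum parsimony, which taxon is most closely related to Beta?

Delta

Character polarity is set by the outgroup: the derived state is whichever differs from the outgroup's state, so for C1, C4 the derived state is '-', and for the remaining characters it is '+'.
All ingroup taxa share the derived state '-' for C1; it defines the ingroup but does not resolve relationships within it.
Only Beta, Delta, Gamma, and Zeta show the derived state '+' for C2, supporting them as a clade.
Only Beta, Delta, and Zeta show the derived state '+' for C3, supporting them as a clade.
C4: derived state '-' in Beta, Delta, Eta, Gamma, and Zeta only — synapomorphy for {Beta, Delta, Eta, Gamma, Zeta}.
C5 (derived state '+') is shared by Beta and Delta — a synapomorphy uniting that clade.
Most parsimonious ingroup topology: (((Gamma,((Delta,Beta),Zeta)),Eta),Alpha).
Beta and Delta form a cherry on this tree, so they are sister taxa.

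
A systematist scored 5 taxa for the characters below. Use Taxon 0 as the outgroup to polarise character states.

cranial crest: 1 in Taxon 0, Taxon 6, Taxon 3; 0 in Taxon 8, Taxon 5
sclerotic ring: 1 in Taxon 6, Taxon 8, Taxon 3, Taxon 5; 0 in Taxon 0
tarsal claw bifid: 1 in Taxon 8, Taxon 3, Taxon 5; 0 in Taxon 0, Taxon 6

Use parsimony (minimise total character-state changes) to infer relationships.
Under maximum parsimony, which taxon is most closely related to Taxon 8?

Character polarity is set by the outgroup: the derived state is whichever differs from the outgroup's state, so for cranial crest the derived state is '0', and for the remaining characters it is '1'.
Only Taxon 5 and Taxon 8 show the derived state '0' for cranial crest, supporting them as a clade.
sclerotic ring (derived state '1') is shared by all ingroup taxa — unites the whole ingroup.
Only Taxon 3, Taxon 5, and Taxon 8 show the derived state '1' for tarsal claw bifid, supporting them as a clade.
Most parsimonious ingroup topology: (Taxon 6,((Taxon 8,Taxon 5),Taxon 3)).
Taxon 8 and Taxon 5 form a cherry on this tree, so they are sister taxa.

Taxon 5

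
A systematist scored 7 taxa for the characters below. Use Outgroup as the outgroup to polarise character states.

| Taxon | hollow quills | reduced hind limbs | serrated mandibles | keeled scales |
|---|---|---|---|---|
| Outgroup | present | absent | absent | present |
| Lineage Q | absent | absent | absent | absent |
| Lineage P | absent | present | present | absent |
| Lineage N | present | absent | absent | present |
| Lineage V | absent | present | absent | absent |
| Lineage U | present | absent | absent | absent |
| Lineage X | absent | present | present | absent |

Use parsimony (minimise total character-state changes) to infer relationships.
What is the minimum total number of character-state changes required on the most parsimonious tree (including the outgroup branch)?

4

Character polarity is set by the outgroup: the derived state is whichever differs from the outgroup's state, so for hollow quills, keeled scales the derived state is 'absent', and for the remaining characters it is 'present'.
Only Lineage P, Lineage Q, Lineage V, and Lineage X show the derived state 'absent' for hollow quills, supporting them as a clade.
Only Lineage P, Lineage V, and Lineage X show the derived state 'present' for reduced hind limbs, supporting them as a clade.
Only Lineage P and Lineage X show the derived state 'present' for serrated mandibles, supporting them as a clade.
keeled scales (derived state 'absent') is shared by Lineage P, Lineage Q, Lineage U, Lineage V, and Lineage X — a synapomorphy uniting that clade.
Most parsimonious ingroup topology: (((((Lineage X,Lineage P),Lineage V),Lineage Q),Lineage U),Lineage N).
Changes per character on this tree: hollow quills: 1; reduced hind limbs: 1; serrated mandibles: 1; keeled scales: 1.
Total = 4.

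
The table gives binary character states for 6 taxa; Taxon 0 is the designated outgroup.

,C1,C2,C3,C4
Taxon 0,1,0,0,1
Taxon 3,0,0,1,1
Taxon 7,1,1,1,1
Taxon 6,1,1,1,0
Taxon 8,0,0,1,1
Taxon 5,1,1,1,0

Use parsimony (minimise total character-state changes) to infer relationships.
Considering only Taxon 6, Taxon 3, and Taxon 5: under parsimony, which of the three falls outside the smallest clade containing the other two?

Character polarity is set by the outgroup: the derived state is whichever differs from the outgroup's state, so for C1, C4 the derived state is '0', and for the remaining characters it is '1'.
C1 (derived state '0') is shared by Taxon 3 and Taxon 8 — a synapomorphy uniting that clade.
C2 (derived state '1') is shared by Taxon 5, Taxon 6, and Taxon 7 — a synapomorphy uniting that clade.
All ingroup taxa share the derived state '1' for C3; it defines the ingroup but does not resolve relationships within it.
C4: derived state '0' in Taxon 5 and Taxon 6 only — synapomorphy for {Taxon 5, Taxon 6}.
Most parsimonious ingroup topology: ((Taxon 3,Taxon 8),(Taxon 7,(Taxon 6,Taxon 5))).
Taxon 6 and Taxon 5 share a more recent common ancestor with each other than either does with Taxon 3, so Taxon 3 is the least closely related of the three.

Taxon 3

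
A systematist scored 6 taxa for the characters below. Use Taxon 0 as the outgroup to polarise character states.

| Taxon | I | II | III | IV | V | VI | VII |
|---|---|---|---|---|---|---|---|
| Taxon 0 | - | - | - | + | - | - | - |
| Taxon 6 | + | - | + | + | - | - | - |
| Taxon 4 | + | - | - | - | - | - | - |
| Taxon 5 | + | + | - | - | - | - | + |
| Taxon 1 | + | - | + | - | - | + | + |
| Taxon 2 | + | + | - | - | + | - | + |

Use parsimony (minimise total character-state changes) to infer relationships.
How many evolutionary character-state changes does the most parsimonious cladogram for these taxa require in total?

Character polarity is set by the outgroup: the derived state is whichever differs from the outgroup's state, so for IV the derived state is '-', and for the remaining characters it is '+'.
I (derived state '+') is shared by all ingroup taxa — unites the whole ingroup.
II: derived state '+' in Taxon 2 and Taxon 5 only — synapomorphy for {Taxon 2, Taxon 5}.
III (state '+') occurs in Taxon 1 and Taxon 6 but conflicts with the nesting implied by the other characters — most parsimoniously interpreted as homoplasy.
IV: derived state '-' in Taxon 1, Taxon 2, Taxon 4, and Taxon 5 only — synapomorphy for {Taxon 1, Taxon 2, Taxon 4, Taxon 5}.
V (derived state '+') is unique to Taxon 2 (autapomorphy; uninformative for grouping).
VI (derived state '+') is unique to Taxon 1 (autapomorphy; uninformative for grouping).
Only Taxon 1, Taxon 2, and Taxon 5 show the derived state '+' for VII, supporting them as a clade.
Most parsimonious ingroup topology: (Taxon 6,(Taxon 4,((Taxon 5,Taxon 2),Taxon 1))).
Changes per character on this tree: I: 1; II: 1; III: 2; IV: 1; V: 1; VI: 1; VII: 1.
Total = 8.

8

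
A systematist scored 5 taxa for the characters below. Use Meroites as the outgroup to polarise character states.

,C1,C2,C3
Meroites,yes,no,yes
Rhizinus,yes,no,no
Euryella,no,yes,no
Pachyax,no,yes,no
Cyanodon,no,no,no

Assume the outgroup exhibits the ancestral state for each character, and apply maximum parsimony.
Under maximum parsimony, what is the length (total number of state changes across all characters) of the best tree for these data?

Character polarity is set by the outgroup: the derived state is whichever differs from the outgroup's state, so for C1, C3 the derived state is 'no', and for the remaining characters it is 'yes'.
C1 (derived state 'no') is shared by Cyanodon, Euryella, and Pachyax — a synapomorphy uniting that clade.
C2: derived state 'yes' in Euryella and Pachyax only — synapomorphy for {Euryella, Pachyax}.
C3 (derived state 'no') is shared by all ingroup taxa — unites the whole ingroup.
Most parsimonious ingroup topology: (Rhizinus,((Euryella,Pachyax),Cyanodon)).
Changes per character on this tree: C1: 1; C2: 1; C3: 1.
Total = 3.

3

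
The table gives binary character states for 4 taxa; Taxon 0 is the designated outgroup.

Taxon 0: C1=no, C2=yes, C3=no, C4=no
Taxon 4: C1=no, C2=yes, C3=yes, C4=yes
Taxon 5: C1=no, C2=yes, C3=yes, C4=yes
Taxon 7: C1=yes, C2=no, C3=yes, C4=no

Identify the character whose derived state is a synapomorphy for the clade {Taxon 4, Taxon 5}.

C4

Character polarity is set by the outgroup: the derived state is whichever differs from the outgroup's state, so for C2 the derived state is 'no', and for the remaining characters it is 'yes'.
C1: derived state 'yes' in Taxon 7 only — an autapomorphy, so it tells us nothing about relationships among taxa.
C2 (derived state 'no') is unique to Taxon 7 (autapomorphy; uninformative for grouping).
C3 (derived state 'yes') is shared by all ingroup taxa — unites the whole ingroup.
C4 (derived state 'yes') is shared by Taxon 4 and Taxon 5 — a synapomorphy uniting that clade.
Most parsimonious ingroup topology: ((Taxon 4,Taxon 5),Taxon 7).
The clade {Taxon 4, Taxon 5} is supported by C4: its derived state 'yes' occurs in exactly those taxa and in no other taxon (including the outgroup).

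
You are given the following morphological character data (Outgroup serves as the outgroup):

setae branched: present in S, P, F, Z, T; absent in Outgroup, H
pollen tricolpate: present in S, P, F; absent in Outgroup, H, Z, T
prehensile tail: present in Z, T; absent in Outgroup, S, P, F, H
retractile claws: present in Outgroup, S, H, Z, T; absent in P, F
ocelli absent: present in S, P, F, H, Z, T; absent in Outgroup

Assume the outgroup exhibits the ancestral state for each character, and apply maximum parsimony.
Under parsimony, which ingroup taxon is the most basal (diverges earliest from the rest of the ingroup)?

Character polarity is set by the outgroup: the derived state is whichever differs from the outgroup's state, so for retractile claws the derived state is 'absent', and for the remaining characters it is 'present'.
setae branched: derived state 'present' in F, P, S, T, and Z only — synapomorphy for {F, P, S, T, Z}.
pollen tricolpate (derived state 'present') is shared by F, P, and S — a synapomorphy uniting that clade.
prehensile tail (derived state 'present') is shared by T and Z — a synapomorphy uniting that clade.
Only F and P show the derived state 'absent' for retractile claws, supporting them as a clade.
ocelli absent (derived state 'present') is shared by all ingroup taxa — unites the whole ingroup.
Most parsimonious ingroup topology: (((S,(P,F)),(Z,T)),H).
H is sister to the clade containing all other ingroup taxa, so it is the earliest-diverging (most basal) ingroup lineage.

H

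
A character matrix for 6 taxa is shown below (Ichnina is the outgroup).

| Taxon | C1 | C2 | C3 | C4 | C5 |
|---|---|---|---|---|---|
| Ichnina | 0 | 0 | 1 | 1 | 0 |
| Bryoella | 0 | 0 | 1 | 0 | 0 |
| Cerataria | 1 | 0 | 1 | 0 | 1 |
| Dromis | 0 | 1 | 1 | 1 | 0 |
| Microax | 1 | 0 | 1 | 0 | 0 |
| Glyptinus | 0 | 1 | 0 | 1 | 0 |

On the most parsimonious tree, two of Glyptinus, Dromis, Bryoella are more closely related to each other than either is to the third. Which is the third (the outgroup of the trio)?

Bryoella

Character polarity is set by the outgroup: the derived state is whichever differs from the outgroup's state, so for C3, C4 the derived state is '0', and for the remaining characters it is '1'.
C1: derived state '1' in Cerataria and Microax only — synapomorphy for {Cerataria, Microax}.
C2: derived state '1' in Dromis and Glyptinus only — synapomorphy for {Dromis, Glyptinus}.
C3: derived state '0' in Glyptinus only — an autapomorphy, so it tells us nothing about relationships among taxa.
C4 (derived state '0') is shared by Bryoella, Cerataria, and Microax — a synapomorphy uniting that clade.
C5: derived state '1' in Cerataria only — an autapomorphy, so it tells us nothing about relationships among taxa.
Most parsimonious ingroup topology: ((Bryoella,(Cerataria,Microax)),(Dromis,Glyptinus)).
Glyptinus and Dromis share a more recent common ancestor with each other than either does with Bryoella, so Bryoella is the least closely related of the three.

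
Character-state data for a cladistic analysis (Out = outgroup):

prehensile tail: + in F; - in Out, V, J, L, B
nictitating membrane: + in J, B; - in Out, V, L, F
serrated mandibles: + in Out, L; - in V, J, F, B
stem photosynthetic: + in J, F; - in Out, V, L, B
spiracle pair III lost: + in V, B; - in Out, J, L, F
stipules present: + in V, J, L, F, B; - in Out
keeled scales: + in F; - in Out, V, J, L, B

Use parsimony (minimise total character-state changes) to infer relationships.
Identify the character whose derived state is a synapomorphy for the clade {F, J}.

stem photosynthetic

Character polarity is set by the outgroup: the derived state is whichever differs from the outgroup's state, so for serrated mandibles the derived state is '-', and for the remaining characters it is '+'.
prehensile tail: derived state '+' in F only — an autapomorphy, so it tells us nothing about relationships among taxa.
nictitating membrane (state '+') occurs in B and J but conflicts with the nesting implied by the other characters — most parsimoniously interpreted as homoplasy.
serrated mandibles (derived state '-') is shared by B, F, J, and V — a synapomorphy uniting that clade.
stem photosynthetic (derived state '+') is shared by F and J — a synapomorphy uniting that clade.
Only B and V show the derived state '+' for spiracle pair III lost, supporting them as a clade.
All ingroup taxa share the derived state '+' for stipules present; it defines the ingroup but does not resolve relationships within it.
keeled scales: derived state '+' in F only — an autapomorphy, so it tells us nothing about relationships among taxa.
Most parsimonious ingroup topology: (((V,B),(J,F)),L).
The clade {F, J} is supported by stem photosynthetic: its derived state '+' occurs in exactly those taxa and in no other taxon (including the outgroup).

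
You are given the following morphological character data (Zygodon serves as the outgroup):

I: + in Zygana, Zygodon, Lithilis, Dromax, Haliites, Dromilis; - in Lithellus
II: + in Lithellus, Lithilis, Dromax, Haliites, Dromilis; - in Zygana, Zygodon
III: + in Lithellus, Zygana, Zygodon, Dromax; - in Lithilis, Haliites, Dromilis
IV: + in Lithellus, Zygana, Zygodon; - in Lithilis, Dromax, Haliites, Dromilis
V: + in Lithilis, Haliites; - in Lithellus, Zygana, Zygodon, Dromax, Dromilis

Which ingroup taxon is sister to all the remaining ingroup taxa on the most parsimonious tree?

Zygana

Character polarity is set by the outgroup: the derived state is whichever differs from the outgroup's state, so for I, III, IV the derived state is '-', and for the remaining characters it is '+'.
I: derived state '-' in Lithellus only — an autapomorphy, so it tells us nothing about relationships among taxa.
II: derived state '+' in Dromax, Dromilis, Haliites, Lithellus, and Lithilis only — synapomorphy for {Dromax, Dromilis, Haliites, Lithellus, Lithilis}.
Only Dromilis, Haliites, and Lithilis show the derived state '-' for III, supporting them as a clade.
IV (derived state '-') is shared by Dromax, Dromilis, Haliites, and Lithilis — a synapomorphy uniting that clade.
V: derived state '+' in Haliites and Lithilis only — synapomorphy for {Haliites, Lithilis}.
Most parsimonious ingroup topology: (((((Lithilis,Haliites),Dromilis),Dromax),Lithellus),Zygana).
Zygana is sister to the clade containing all other ingroup taxa, so it is the earliest-diverging (most basal) ingroup lineage.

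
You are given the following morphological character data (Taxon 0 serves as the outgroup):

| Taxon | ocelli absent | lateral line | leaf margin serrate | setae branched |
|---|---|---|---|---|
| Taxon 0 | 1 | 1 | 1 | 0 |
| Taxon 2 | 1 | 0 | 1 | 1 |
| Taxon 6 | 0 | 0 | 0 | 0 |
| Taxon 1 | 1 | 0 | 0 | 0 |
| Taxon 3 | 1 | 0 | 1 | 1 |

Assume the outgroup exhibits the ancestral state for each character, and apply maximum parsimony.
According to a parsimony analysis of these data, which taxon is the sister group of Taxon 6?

Character polarity is set by the outgroup: the derived state is whichever differs from the outgroup's state, so for ocelli absent, lateral line, leaf margin serrate the derived state is '0', and for the remaining characters it is '1'.
ocelli absent (derived state '0') is unique to Taxon 6 (autapomorphy; uninformative for grouping).
All ingroup taxa share the derived state '0' for lateral line; it defines the ingroup but does not resolve relationships within it.
leaf margin serrate (derived state '0') is shared by Taxon 1 and Taxon 6 — a synapomorphy uniting that clade.
Only Taxon 2 and Taxon 3 show the derived state '1' for setae branched, supporting them as a clade.
Most parsimonious ingroup topology: ((Taxon 2,Taxon 3),(Taxon 6,Taxon 1)).
Taxon 6 and Taxon 1 form a cherry on this tree, so they are sister taxa.

Taxon 1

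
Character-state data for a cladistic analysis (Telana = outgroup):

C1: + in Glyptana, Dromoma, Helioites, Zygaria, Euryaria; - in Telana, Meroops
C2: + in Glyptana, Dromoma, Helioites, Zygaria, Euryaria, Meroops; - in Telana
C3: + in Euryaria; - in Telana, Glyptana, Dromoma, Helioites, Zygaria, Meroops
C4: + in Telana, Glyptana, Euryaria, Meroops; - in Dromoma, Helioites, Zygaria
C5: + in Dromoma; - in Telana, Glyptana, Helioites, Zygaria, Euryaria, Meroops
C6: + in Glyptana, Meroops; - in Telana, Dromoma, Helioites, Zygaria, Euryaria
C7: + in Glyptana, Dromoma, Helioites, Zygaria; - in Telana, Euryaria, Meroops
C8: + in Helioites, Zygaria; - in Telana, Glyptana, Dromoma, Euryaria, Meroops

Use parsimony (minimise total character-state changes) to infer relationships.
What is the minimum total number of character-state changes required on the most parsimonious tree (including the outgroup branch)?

9

Character polarity is set by the outgroup: the derived state is whichever differs from the outgroup's state, so for C4 the derived state is '-', and for the remaining characters it is '+'.
Only Dromoma, Euryaria, Glyptana, Helioites, and Zygaria show the derived state '+' for C1, supporting them as a clade.
C2 (derived state '+') is shared by all ingroup taxa — unites the whole ingroup.
C3 (derived state '+') is unique to Euryaria (autapomorphy; uninformative for grouping).
C4 (derived state '-') is shared by Dromoma, Helioites, and Zygaria — a synapomorphy uniting that clade.
C5 (derived state '+') is unique to Dromoma (autapomorphy; uninformative for grouping).
C6 (state '+') occurs in Glyptana and Meroops but conflicts with the nesting implied by the other characters — most parsimoniously interpreted as homoplasy.
C7 (derived state '+') is shared by Dromoma, Glyptana, Helioites, and Zygaria — a synapomorphy uniting that clade.
C8 (derived state '+') is shared by Helioites and Zygaria — a synapomorphy uniting that clade.
Most parsimonious ingroup topology: (((Glyptana,(Dromoma,(Helioites,Zygaria))),Euryaria),Meroops).
Changes per character on this tree: C1: 1; C2: 1; C3: 1; C4: 1; C5: 1; C6: 2; C7: 1; C8: 1.
Total = 9.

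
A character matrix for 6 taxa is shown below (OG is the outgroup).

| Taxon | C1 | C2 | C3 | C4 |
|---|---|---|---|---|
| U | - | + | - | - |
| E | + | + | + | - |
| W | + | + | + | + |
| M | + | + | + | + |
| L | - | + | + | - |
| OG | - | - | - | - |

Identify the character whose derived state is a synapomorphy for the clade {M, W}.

C4

The outgroup has state '-' for every character, so '+' is the derived state throughout.
C1: derived state '+' in E, M, and W only — synapomorphy for {E, M, W}.
C2 (derived state '+') is shared by all ingroup taxa — unites the whole ingroup.
C3: derived state '+' in E, L, M, and W only — synapomorphy for {E, L, M, W}.
C4 (derived state '+') is shared by M and W — a synapomorphy uniting that clade.
Most parsimonious ingroup topology: (U,(L,((M,W),E))).
The clade {M, W} is supported by C4: its derived state '+' occurs in exactly those taxa and in no other taxon (including the outgroup).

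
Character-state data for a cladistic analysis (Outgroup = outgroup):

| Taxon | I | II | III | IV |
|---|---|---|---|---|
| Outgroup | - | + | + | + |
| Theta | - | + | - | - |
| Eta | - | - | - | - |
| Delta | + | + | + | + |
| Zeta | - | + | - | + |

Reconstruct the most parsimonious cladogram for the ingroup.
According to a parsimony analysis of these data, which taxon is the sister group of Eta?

Character polarity is set by the outgroup: the derived state is whichever differs from the outgroup's state, so for II, III, IV the derived state is '-', and for the remaining characters it is '+'.
I: derived state '+' in Delta only — an autapomorphy, so it tells us nothing about relationships among taxa.
II: derived state '-' in Eta only — an autapomorphy, so it tells us nothing about relationships among taxa.
III (derived state '-') is shared by Eta, Theta, and Zeta — a synapomorphy uniting that clade.
IV (derived state '-') is shared by Eta and Theta — a synapomorphy uniting that clade.
Most parsimonious ingroup topology: (((Theta,Eta),Zeta),Delta).
Eta and Theta form a cherry on this tree, so they are sister taxa.

Theta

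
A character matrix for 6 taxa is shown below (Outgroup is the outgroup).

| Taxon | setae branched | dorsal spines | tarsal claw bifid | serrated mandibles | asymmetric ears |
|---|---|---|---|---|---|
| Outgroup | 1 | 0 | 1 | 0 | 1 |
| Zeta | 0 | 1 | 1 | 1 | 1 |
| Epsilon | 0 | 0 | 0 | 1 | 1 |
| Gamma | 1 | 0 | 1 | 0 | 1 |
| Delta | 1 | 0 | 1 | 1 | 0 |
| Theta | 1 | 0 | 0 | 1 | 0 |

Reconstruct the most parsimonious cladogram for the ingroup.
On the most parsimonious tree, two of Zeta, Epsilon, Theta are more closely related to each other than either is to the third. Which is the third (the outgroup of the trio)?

Character polarity is set by the outgroup: the derived state is whichever differs from the outgroup's state, so for setae branched, tarsal claw bifid, asymmetric ears the derived state is '0', and for the remaining characters it is '1'.
setae branched (derived state '0') is shared by Epsilon and Zeta — a synapomorphy uniting that clade.
dorsal spines: derived state '1' in Zeta only — an autapomorphy, so it tells us nothing about relationships among taxa.
tarsal claw bifid (state '0') occurs in Epsilon and Theta but conflicts with the nesting implied by the other characters — most parsimoniously interpreted as homoplasy.
serrated mandibles: derived state '1' in Delta, Epsilon, Theta, and Zeta only — synapomorphy for {Delta, Epsilon, Theta, Zeta}.
asymmetric ears (derived state '0') is shared by Delta and Theta — a synapomorphy uniting that clade.
Most parsimonious ingroup topology: (((Zeta,Epsilon),(Delta,Theta)),Gamma).
Epsilon and Zeta share a more recent common ancestor with each other than either does with Theta, so Theta is the least closely related of the three.

Theta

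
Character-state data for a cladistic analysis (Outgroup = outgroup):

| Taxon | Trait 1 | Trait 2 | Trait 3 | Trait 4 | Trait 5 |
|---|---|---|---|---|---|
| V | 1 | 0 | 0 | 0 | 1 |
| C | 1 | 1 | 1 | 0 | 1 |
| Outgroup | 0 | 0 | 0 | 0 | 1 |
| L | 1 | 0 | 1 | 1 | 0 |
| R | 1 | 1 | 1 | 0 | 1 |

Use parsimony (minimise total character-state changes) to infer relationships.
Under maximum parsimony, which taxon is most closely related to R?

C

Character polarity is set by the outgroup: the derived state is whichever differs from the outgroup's state, so for Trait 5 the derived state is '0', and for the remaining characters it is '1'.
All ingroup taxa share the derived state '1' for Trait 1; it defines the ingroup but does not resolve relationships within it.
Trait 2: derived state '1' in C and R only — synapomorphy for {C, R}.
Only C, L, and R show the derived state '1' for Trait 3, supporting them as a clade.
Trait 4: derived state '1' in L only — an autapomorphy, so it tells us nothing about relationships among taxa.
Trait 5: derived state '0' in L only — an autapomorphy, so it tells us nothing about relationships among taxa.
Most parsimonious ingroup topology: ((L,(C,R)),V).
R and C form a cherry on this tree, so they are sister taxa.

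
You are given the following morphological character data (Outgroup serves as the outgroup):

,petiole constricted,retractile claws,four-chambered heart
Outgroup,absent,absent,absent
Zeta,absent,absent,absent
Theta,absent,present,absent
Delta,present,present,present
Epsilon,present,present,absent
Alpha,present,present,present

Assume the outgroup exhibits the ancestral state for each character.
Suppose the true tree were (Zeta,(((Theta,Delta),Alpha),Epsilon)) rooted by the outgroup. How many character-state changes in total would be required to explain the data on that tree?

5

Map each character onto (Zeta,(((Theta,Delta),Alpha),Epsilon)) (rooted by Outgroup) and count the minimum state changes it requires (Fitch parsimony):
petiole constricted: 2; retractile claws: 1; four-chambered heart: 2.
Total tree length = 5.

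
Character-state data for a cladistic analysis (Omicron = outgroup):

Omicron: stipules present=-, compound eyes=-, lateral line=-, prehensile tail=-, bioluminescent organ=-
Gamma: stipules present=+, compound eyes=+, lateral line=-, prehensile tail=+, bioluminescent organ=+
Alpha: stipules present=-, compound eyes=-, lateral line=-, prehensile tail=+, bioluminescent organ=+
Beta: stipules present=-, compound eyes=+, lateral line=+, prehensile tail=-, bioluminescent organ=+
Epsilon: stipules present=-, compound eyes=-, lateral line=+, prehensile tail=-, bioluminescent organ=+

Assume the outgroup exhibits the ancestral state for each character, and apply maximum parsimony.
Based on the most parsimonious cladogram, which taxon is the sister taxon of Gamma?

Alpha

The outgroup has state '-' for every character, so '+' is the derived state throughout.
stipules present: derived state '+' in Gamma only — an autapomorphy, so it tells us nothing about relationships among taxa.
compound eyes (state '+') occurs in Beta and Gamma but conflicts with the nesting implied by the other characters — most parsimoniously interpreted as homoplasy.
Only Beta and Epsilon show the derived state '+' for lateral line, supporting them as a clade.
prehensile tail: derived state '+' in Alpha and Gamma only — synapomorphy for {Alpha, Gamma}.
bioluminescent organ (derived state '+') is shared by all ingroup taxa — unites the whole ingroup.
Most parsimonious ingroup topology: ((Gamma,Alpha),(Beta,Epsilon)).
Gamma and Alpha form a cherry on this tree, so they are sister taxa.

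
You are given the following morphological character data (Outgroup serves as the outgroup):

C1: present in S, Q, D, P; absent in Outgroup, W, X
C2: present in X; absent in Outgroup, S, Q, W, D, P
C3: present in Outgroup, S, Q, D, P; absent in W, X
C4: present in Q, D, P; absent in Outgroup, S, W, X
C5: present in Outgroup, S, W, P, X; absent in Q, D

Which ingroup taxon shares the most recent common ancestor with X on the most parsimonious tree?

Character polarity is set by the outgroup: the derived state is whichever differs from the outgroup's state, so for C3, C5 the derived state is 'absent', and for the remaining characters it is 'present'.
Only D, P, Q, and S show the derived state 'present' for C1, supporting them as a clade.
C2: derived state 'present' in X only — an autapomorphy, so it tells us nothing about relationships among taxa.
Only W and X show the derived state 'absent' for C3, supporting them as a clade.
C4: derived state 'present' in D, P, and Q only — synapomorphy for {D, P, Q}.
Only D and Q show the derived state 'absent' for C5, supporting them as a clade.
Most parsimonious ingroup topology: ((S,((Q,D),P)),(W,X)).
X and W form a cherry on this tree, so they are sister taxa.

W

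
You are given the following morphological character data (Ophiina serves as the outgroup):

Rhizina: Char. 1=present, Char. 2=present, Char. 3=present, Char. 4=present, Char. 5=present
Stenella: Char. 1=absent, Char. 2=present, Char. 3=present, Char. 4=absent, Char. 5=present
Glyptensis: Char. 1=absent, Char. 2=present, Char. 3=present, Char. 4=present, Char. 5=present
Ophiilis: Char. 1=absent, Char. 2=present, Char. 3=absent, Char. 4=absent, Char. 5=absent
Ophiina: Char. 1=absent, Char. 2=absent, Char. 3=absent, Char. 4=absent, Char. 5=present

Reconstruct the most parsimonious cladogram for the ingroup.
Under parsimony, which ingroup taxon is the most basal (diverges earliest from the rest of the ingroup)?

Character polarity is set by the outgroup: the derived state is whichever differs from the outgroup's state, so for Char. 5 the derived state is 'absent', and for the remaining characters it is 'present'.
Char. 1: derived state 'present' in Rhizina only — an autapomorphy, so it tells us nothing about relationships among taxa.
Char. 2 (derived state 'present') is shared by all ingroup taxa — unites the whole ingroup.
Char. 3: derived state 'present' in Glyptensis, Rhizina, and Stenella only — synapomorphy for {Glyptensis, Rhizina, Stenella}.
Char. 4: derived state 'present' in Glyptensis and Rhizina only — synapomorphy for {Glyptensis, Rhizina}.
Char. 5: derived state 'absent' in Ophiilis only — an autapomorphy, so it tells us nothing about relationships among taxa.
Most parsimonious ingroup topology: (((Rhizina,Glyptensis),Stenella),Ophiilis).
Ophiilis is sister to the clade containing all other ingroup taxa, so it is the earliest-diverging (most basal) ingroup lineage.

Ophiilis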